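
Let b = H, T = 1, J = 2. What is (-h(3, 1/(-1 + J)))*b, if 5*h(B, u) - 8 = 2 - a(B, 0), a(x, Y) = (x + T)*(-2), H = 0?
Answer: 0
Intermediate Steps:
b = 0
a(x, Y) = -2 - 2*x (a(x, Y) = (x + 1)*(-2) = (1 + x)*(-2) = -2 - 2*x)
h(B, u) = 12/5 + 2*B/5 (h(B, u) = 8/5 + (2 - (-2 - 2*B))/5 = 8/5 + (2 + (2 + 2*B))/5 = 8/5 + (4 + 2*B)/5 = 8/5 + (4/5 + 2*B/5) = 12/5 + 2*B/5)
(-h(3, 1/(-1 + J)))*b = -(12/5 + (2/5)*3)*0 = -(12/5 + 6/5)*0 = -1*18/5*0 = -18/5*0 = 0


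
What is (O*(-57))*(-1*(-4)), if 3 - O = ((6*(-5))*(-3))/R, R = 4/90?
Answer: 461016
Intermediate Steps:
R = 2/45 (R = 4*(1/90) = 2/45 ≈ 0.044444)
O = -2022 (O = 3 - (6*(-5))*(-3)/2/45 = 3 - (-30*(-3))*45/2 = 3 - 90*45/2 = 3 - 1*2025 = 3 - 2025 = -2022)
(O*(-57))*(-1*(-4)) = (-2022*(-57))*(-1*(-4)) = 115254*4 = 461016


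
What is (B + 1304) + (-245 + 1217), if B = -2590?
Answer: -314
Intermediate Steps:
(B + 1304) + (-245 + 1217) = (-2590 + 1304) + (-245 + 1217) = -1286 + 972 = -314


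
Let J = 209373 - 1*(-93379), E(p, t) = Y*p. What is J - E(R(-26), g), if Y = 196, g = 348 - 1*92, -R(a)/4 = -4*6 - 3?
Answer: 281584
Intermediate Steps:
R(a) = 108 (R(a) = -4*(-4*6 - 3) = -4*(-24 - 3) = -4*(-27) = 108)
g = 256 (g = 348 - 92 = 256)
E(p, t) = 196*p
J = 302752 (J = 209373 + 93379 = 302752)
J - E(R(-26), g) = 302752 - 196*108 = 302752 - 1*21168 = 302752 - 21168 = 281584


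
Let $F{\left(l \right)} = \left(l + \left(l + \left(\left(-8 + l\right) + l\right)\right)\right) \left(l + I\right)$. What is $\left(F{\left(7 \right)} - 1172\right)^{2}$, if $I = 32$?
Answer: $153664$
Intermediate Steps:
$F{\left(l \right)} = \left(-8 + 4 l\right) \left(32 + l\right)$ ($F{\left(l \right)} = \left(l + \left(l + \left(\left(-8 + l\right) + l\right)\right)\right) \left(l + 32\right) = \left(l + \left(l + \left(-8 + 2 l\right)\right)\right) \left(32 + l\right) = \left(l + \left(-8 + 3 l\right)\right) \left(32 + l\right) = \left(-8 + 4 l\right) \left(32 + l\right)$)
$\left(F{\left(7 \right)} - 1172\right)^{2} = \left(\left(-256 + 4 \cdot 7^{2} + 120 \cdot 7\right) - 1172\right)^{2} = \left(\left(-256 + 4 \cdot 49 + 840\right) - 1172\right)^{2} = \left(\left(-256 + 196 + 840\right) - 1172\right)^{2} = \left(780 - 1172\right)^{2} = \left(-392\right)^{2} = 153664$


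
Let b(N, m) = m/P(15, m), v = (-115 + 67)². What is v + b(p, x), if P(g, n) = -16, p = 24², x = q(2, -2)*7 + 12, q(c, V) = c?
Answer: 18419/8 ≈ 2302.4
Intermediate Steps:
x = 26 (x = 2*7 + 12 = 14 + 12 = 26)
p = 576
v = 2304 (v = (-48)² = 2304)
b(N, m) = -m/16 (b(N, m) = m/(-16) = m*(-1/16) = -m/16)
v + b(p, x) = 2304 - 1/16*26 = 2304 - 13/8 = 18419/8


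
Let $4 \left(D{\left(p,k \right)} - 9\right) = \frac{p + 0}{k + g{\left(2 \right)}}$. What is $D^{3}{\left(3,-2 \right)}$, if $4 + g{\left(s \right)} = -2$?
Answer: $\frac{23149125}{32768} \approx 706.46$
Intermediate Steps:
$g{\left(s \right)} = -6$ ($g{\left(s \right)} = -4 - 2 = -6$)
$D{\left(p,k \right)} = 9 + \frac{p}{4 \left(-6 + k\right)}$ ($D{\left(p,k \right)} = 9 + \frac{\left(p + 0\right) \frac{1}{k - 6}}{4} = 9 + \frac{p \frac{1}{-6 + k}}{4} = 9 + \frac{p}{4 \left(-6 + k\right)}$)
$D^{3}{\left(3,-2 \right)} = \left(\frac{-216 + 3 + 36 \left(-2\right)}{4 \left(-6 - 2\right)}\right)^{3} = \left(\frac{-216 + 3 - 72}{4 \left(-8\right)}\right)^{3} = \left(\frac{1}{4} \left(- \frac{1}{8}\right) \left(-285\right)\right)^{3} = \left(\frac{285}{32}\right)^{3} = \frac{23149125}{32768}$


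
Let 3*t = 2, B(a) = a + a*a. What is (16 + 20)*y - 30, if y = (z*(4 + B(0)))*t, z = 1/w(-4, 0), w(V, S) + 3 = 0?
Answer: -62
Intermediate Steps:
w(V, S) = -3 (w(V, S) = -3 + 0 = -3)
B(a) = a + a²
t = ⅔ (t = (⅓)*2 = ⅔ ≈ 0.66667)
z = -⅓ (z = 1/(-3) = -⅓ ≈ -0.33333)
y = -8/9 (y = -(4 + 0*(1 + 0))/3*(⅔) = -(4 + 0*1)/3*(⅔) = -(4 + 0)/3*(⅔) = -⅓*4*(⅔) = -4/3*⅔ = -8/9 ≈ -0.88889)
(16 + 20)*y - 30 = (16 + 20)*(-8/9) - 30 = 36*(-8/9) - 30 = -32 - 30 = -62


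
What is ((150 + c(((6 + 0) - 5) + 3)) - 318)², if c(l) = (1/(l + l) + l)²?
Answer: 93373569/4096 ≈ 22796.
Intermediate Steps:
c(l) = (l + 1/(2*l))² (c(l) = (1/(2*l) + l)² = (l + 1/(2*l))²)
((150 + c(((6 + 0) - 5) + 3)) - 318)² = ((150 + (1 + 2*(((6 + 0) - 5) + 3)²)²/(4*(((6 + 0) - 5) + 3)²)) - 318)² = ((150 + (1 + 2*((6 - 5) + 3)²)²/(4*((6 - 5) + 3)²)) - 318)² = ((150 + (1 + 2*(1 + 3)²)²/(4*(1 + 3)²)) - 318)² = ((150 + (¼)*(1 + 2*4²)²/4²) - 318)² = ((150 + (¼)*(1/16)*(1 + 2*16)²) - 318)² = ((150 + (¼)*(1/16)*(1 + 32)²) - 318)² = ((150 + (¼)*(1/16)*33²) - 318)² = ((150 + (¼)*(1/16)*1089) - 318)² = ((150 + 1089/64) - 318)² = (10689/64 - 318)² = (-9663/64)² = 93373569/4096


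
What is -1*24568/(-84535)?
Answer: 24568/84535 ≈ 0.29063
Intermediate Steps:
-1*24568/(-84535) = -24568*(-1/84535) = 24568/84535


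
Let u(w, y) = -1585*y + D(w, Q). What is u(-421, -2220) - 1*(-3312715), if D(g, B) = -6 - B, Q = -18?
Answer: 6831427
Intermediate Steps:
u(w, y) = 12 - 1585*y (u(w, y) = -1585*y + (-6 - 1*(-18)) = -1585*y + (-6 + 18) = -1585*y + 12 = 12 - 1585*y)
u(-421, -2220) - 1*(-3312715) = (12 - 1585*(-2220)) - 1*(-3312715) = (12 + 3518700) + 3312715 = 3518712 + 3312715 = 6831427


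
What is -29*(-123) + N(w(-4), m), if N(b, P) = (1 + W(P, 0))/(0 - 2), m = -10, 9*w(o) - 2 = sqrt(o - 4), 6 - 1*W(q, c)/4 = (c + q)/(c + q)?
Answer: 7113/2 ≈ 3556.5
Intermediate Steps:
W(q, c) = 20 (W(q, c) = 24 - 4*(c + q)/(c + q) = 24 - 4*1 = 24 - 4 = 20)
w(o) = 2/9 + sqrt(-4 + o)/9 (w(o) = 2/9 + sqrt(o - 4)/9 = 2/9 + sqrt(-4 + o)/9)
N(b, P) = -21/2 (N(b, P) = (1 + 20)/(0 - 2) = 21/(-2) = 21*(-1/2) = -21/2)
-29*(-123) + N(w(-4), m) = -29*(-123) - 21/2 = 3567 - 21/2 = 7113/2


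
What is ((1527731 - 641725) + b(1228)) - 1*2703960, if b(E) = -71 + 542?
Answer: -1817483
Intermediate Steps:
b(E) = 471
((1527731 - 641725) + b(1228)) - 1*2703960 = ((1527731 - 641725) + 471) - 1*2703960 = (886006 + 471) - 2703960 = 886477 - 2703960 = -1817483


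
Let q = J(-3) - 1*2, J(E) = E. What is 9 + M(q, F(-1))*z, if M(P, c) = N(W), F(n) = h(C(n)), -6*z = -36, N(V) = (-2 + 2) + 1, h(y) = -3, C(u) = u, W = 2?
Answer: 15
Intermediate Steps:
N(V) = 1 (N(V) = 0 + 1 = 1)
q = -5 (q = -3 - 1*2 = -3 - 2 = -5)
z = 6 (z = -⅙*(-36) = 6)
F(n) = -3
M(P, c) = 1
9 + M(q, F(-1))*z = 9 + 1*6 = 9 + 6 = 15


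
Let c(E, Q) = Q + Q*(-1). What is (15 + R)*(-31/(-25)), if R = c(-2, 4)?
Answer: 93/5 ≈ 18.600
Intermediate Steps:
c(E, Q) = 0 (c(E, Q) = Q - Q = 0)
R = 0
(15 + R)*(-31/(-25)) = (15 + 0)*(-31/(-25)) = 15*(-31*(-1/25)) = 15*(31/25) = 93/5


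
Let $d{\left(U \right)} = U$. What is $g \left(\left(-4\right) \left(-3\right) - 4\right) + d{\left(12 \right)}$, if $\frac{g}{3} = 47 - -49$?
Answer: $2316$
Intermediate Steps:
$g = 288$ ($g = 3 \left(47 - -49\right) = 3 \left(47 + 49\right) = 3 \cdot 96 = 288$)
$g \left(\left(-4\right) \left(-3\right) - 4\right) + d{\left(12 \right)} = 288 \left(\left(-4\right) \left(-3\right) - 4\right) + 12 = 288 \left(12 - 4\right) + 12 = 288 \cdot 8 + 12 = 2304 + 12 = 2316$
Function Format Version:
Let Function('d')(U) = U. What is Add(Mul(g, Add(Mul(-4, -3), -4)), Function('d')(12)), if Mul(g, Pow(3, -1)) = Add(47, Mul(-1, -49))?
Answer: 2316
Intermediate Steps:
g = 288 (g = Mul(3, Add(47, Mul(-1, -49))) = Mul(3, Add(47, 49)) = Mul(3, 96) = 288)
Add(Mul(g, Add(Mul(-4, -3), -4)), Function('d')(12)) = Add(Mul(288, Add(Mul(-4, -3), -4)), 12) = Add(Mul(288, Add(12, -4)), 12) = Add(Mul(288, 8), 12) = Add(2304, 12) = 2316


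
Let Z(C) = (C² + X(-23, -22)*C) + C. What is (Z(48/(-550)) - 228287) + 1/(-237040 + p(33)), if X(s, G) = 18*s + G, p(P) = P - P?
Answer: -818325265350117/3585230000 ≈ -2.2825e+5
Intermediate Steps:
p(P) = 0
X(s, G) = G + 18*s
Z(C) = C² - 435*C (Z(C) = (C² + (-22 + 18*(-23))*C) + C = (C² + (-22 - 414)*C) + C = (C² - 436*C) + C = C² - 435*C)
(Z(48/(-550)) - 228287) + 1/(-237040 + p(33)) = ((48/(-550))*(-435 + 48/(-550)) - 228287) + 1/(-237040 + 0) = ((48*(-1/550))*(-435 + 48*(-1/550)) - 228287) + 1/(-237040) = (-24*(-435 - 24/275)/275 - 228287) - 1/237040 = (-24/275*(-119649/275) - 228287) - 1/237040 = (2871576/75625 - 228287) - 1/237040 = -17261332799/75625 - 1/237040 = -818325265350117/3585230000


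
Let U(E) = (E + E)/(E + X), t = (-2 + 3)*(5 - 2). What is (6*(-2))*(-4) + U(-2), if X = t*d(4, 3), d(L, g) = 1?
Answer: 44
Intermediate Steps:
t = 3 (t = 1*3 = 3)
X = 3 (X = 3*1 = 3)
U(E) = 2*E/(3 + E) (U(E) = (E + E)/(E + 3) = (2*E)/(3 + E) = 2*E/(3 + E))
(6*(-2))*(-4) + U(-2) = (6*(-2))*(-4) + 2*(-2)/(3 - 2) = -12*(-4) + 2*(-2)/1 = 48 + 2*(-2)*1 = 48 - 4 = 44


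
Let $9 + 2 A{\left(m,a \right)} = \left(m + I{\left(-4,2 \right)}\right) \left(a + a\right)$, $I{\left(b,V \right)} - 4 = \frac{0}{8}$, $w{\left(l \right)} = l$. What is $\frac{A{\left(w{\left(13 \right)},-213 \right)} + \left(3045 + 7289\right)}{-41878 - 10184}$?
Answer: $- \frac{13417}{104124} \approx -0.12886$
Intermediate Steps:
$I{\left(b,V \right)} = 4$ ($I{\left(b,V \right)} = 4 + \frac{0}{8} = 4 + 0 \cdot \frac{1}{8} = 4 + 0 = 4$)
$A{\left(m,a \right)} = - \frac{9}{2} + a \left(4 + m\right)$ ($A{\left(m,a \right)} = - \frac{9}{2} + \frac{\left(m + 4\right) \left(a + a\right)}{2} = - \frac{9}{2} + \frac{\left(4 + m\right) 2 a}{2} = - \frac{9}{2} + \frac{2 a \left(4 + m\right)}{2} = - \frac{9}{2} + a \left(4 + m\right)$)
$\frac{A{\left(w{\left(13 \right)},-213 \right)} + \left(3045 + 7289\right)}{-41878 - 10184} = \frac{\left(- \frac{9}{2} + 4 \left(-213\right) - 2769\right) + \left(3045 + 7289\right)}{-41878 - 10184} = \frac{\left(- \frac{9}{2} - 852 - 2769\right) + 10334}{-52062} = \left(- \frac{7251}{2} + 10334\right) \left(- \frac{1}{52062}\right) = \frac{13417}{2} \left(- \frac{1}{52062}\right) = - \frac{13417}{104124}$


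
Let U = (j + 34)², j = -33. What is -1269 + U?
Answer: -1268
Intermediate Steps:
U = 1 (U = (-33 + 34)² = 1² = 1)
-1269 + U = -1269 + 1 = -1268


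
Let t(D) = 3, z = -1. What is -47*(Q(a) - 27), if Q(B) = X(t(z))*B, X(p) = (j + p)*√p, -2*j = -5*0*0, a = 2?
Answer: 1269 - 282*√3 ≈ 780.56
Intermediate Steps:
j = 0 (j = -(-5*0)*0/2 = -0*0 = -½*0 = 0)
X(p) = p^(3/2) (X(p) = (0 + p)*√p = p*√p = p^(3/2))
Q(B) = 3*B*√3 (Q(B) = 3^(3/2)*B = (3*√3)*B = 3*B*√3)
-47*(Q(a) - 27) = -47*(3*2*√3 - 27) = -47*(6*√3 - 27) = -47*(-27 + 6*√3) = 1269 - 282*√3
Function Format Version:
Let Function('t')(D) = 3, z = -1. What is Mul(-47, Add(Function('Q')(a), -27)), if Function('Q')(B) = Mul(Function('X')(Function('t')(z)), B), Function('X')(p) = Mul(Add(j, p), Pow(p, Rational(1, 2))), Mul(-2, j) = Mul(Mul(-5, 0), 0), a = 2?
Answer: Add(1269, Mul(-282, Pow(3, Rational(1, 2)))) ≈ 780.56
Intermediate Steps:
j = 0 (j = Mul(Rational(-1, 2), Mul(Mul(-5, 0), 0)) = Mul(Rational(-1, 2), Mul(0, 0)) = Mul(Rational(-1, 2), 0) = 0)
Function('X')(p) = Pow(p, Rational(3, 2)) (Function('X')(p) = Mul(Add(0, p), Pow(p, Rational(1, 2))) = Mul(p, Pow(p, Rational(1, 2))) = Pow(p, Rational(3, 2)))
Function('Q')(B) = Mul(3, B, Pow(3, Rational(1, 2))) (Function('Q')(B) = Mul(Pow(3, Rational(3, 2)), B) = Mul(Mul(3, Pow(3, Rational(1, 2))), B) = Mul(3, B, Pow(3, Rational(1, 2))))
Mul(-47, Add(Function('Q')(a), -27)) = Mul(-47, Add(Mul(3, 2, Pow(3, Rational(1, 2))), -27)) = Mul(-47, Add(Mul(6, Pow(3, Rational(1, 2))), -27)) = Mul(-47, Add(-27, Mul(6, Pow(3, Rational(1, 2))))) = Add(1269, Mul(-282, Pow(3, Rational(1, 2))))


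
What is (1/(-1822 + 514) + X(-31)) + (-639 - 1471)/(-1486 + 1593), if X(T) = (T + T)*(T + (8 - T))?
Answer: -72178163/139956 ≈ -515.72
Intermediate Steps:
X(T) = 16*T (X(T) = (2*T)*8 = 16*T)
(1/(-1822 + 514) + X(-31)) + (-639 - 1471)/(-1486 + 1593) = (1/(-1822 + 514) + 16*(-31)) + (-639 - 1471)/(-1486 + 1593) = (1/(-1308) - 496) - 2110/107 = (-1/1308 - 496) - 2110*1/107 = -648769/1308 - 2110/107 = -72178163/139956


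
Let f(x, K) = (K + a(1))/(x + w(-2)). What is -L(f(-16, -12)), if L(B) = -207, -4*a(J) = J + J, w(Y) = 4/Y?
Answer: 207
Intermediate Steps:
a(J) = -J/2 (a(J) = -(J + J)/4 = -J/2)
f(x, K) = (-1/2 + K)/(-2 + x) (f(x, K) = (K - 1/2*1)/(x + 4/(-2)) = (K - 1/2)/(x + 4*(-1/2)) = (-1/2 + K)/(x - 2) = (-1/2 + K)/(-2 + x))
-L(f(-16, -12)) = -1*(-207) = 207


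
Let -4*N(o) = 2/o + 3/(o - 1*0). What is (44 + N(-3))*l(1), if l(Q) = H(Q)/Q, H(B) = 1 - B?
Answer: 0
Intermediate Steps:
l(Q) = (1 - Q)/Q
N(o) = -5/(4*o) (N(o) = -(2/o + 3/(o - 1*0))/4 = -(2/o + 3/(o + 0))/4 = -(2/o + 3/o)/4 = -5/(4*o))
(44 + N(-3))*l(1) = (44 - 5/4/(-3))*((1 - 1*1)/1) = (44 - 5/4*(-1/3))*(1*(1 - 1)) = (44 + 5/12)*(1*0) = (533/12)*0 = 0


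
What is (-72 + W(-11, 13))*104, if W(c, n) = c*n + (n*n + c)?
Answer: -5928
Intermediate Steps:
W(c, n) = c + n**2 + c*n (W(c, n) = c*n + (n**2 + c) = c*n + (c + n**2) = c + n**2 + c*n)
(-72 + W(-11, 13))*104 = (-72 + (-11 + 13**2 - 11*13))*104 = (-72 + (-11 + 169 - 143))*104 = (-72 + 15)*104 = -57*104 = -5928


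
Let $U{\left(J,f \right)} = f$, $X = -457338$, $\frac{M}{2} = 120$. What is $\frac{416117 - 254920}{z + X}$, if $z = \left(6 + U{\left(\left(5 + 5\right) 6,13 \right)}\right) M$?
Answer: $- \frac{161197}{452778} \approx -0.35602$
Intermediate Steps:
$M = 240$ ($M = 2 \cdot 120 = 240$)
$z = 4560$ ($z = \left(6 + 13\right) 240 = 19 \cdot 240 = 4560$)
$\frac{416117 - 254920}{z + X} = \frac{416117 - 254920}{4560 - 457338} = \frac{161197}{-452778} = 161197 \left(- \frac{1}{452778}\right) = - \frac{161197}{452778}$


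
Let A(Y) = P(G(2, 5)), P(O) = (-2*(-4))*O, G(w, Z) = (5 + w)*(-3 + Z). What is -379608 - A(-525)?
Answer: -379720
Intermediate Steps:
G(w, Z) = (-3 + Z)*(5 + w)
P(O) = 8*O
A(Y) = 112 (A(Y) = 8*(-15 - 3*2 + 5*5 + 5*2) = 8*(-15 - 6 + 25 + 10) = 8*14 = 112)
-379608 - A(-525) = -379608 - 1*112 = -379608 - 112 = -379720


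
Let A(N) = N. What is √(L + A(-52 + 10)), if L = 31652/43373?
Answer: I*√77638277222/43373 ≈ 6.4242*I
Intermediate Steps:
L = 31652/43373 (L = 31652*(1/43373) = 31652/43373 ≈ 0.72976)
√(L + A(-52 + 10)) = √(31652/43373 + (-52 + 10)) = √(31652/43373 - 42) = √(-1790014/43373) = I*√77638277222/43373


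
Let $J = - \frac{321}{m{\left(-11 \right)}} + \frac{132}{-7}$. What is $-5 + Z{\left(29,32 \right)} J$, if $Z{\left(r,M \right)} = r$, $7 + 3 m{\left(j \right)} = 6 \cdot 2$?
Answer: $- \frac{214804}{35} \approx -6137.3$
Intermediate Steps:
$m{\left(j \right)} = \frac{5}{3}$ ($m{\left(j \right)} = - \frac{7}{3} + \frac{6 \cdot 2}{3} = - \frac{7}{3} + \frac{1}{3} \cdot 12 = - \frac{7}{3} + 4 = \frac{5}{3}$)
$J = - \frac{7401}{35}$ ($J = - \frac{321}{\frac{5}{3}} + \frac{132}{-7} = \left(-321\right) \frac{3}{5} + 132 \left(- \frac{1}{7}\right) = - \frac{963}{5} - \frac{132}{7} = - \frac{7401}{35} \approx -211.46$)
$-5 + Z{\left(29,32 \right)} J = -5 + 29 \left(- \frac{7401}{35}\right) = -5 - \frac{214629}{35} = - \frac{214804}{35}$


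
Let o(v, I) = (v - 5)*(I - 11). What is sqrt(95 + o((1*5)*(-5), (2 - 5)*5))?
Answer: 5*sqrt(35) ≈ 29.580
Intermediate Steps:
o(v, I) = (-11 + I)*(-5 + v) (o(v, I) = (-5 + v)*(-11 + I) = (-11 + I)*(-5 + v))
sqrt(95 + o((1*5)*(-5), (2 - 5)*5)) = sqrt(95 + (55 - 11*1*5*(-5) - 5*(2 - 5)*5 + ((2 - 5)*5)*((1*5)*(-5)))) = sqrt(95 + (55 - 55*(-5) - (-15)*5 + (-3*5)*(5*(-5)))) = sqrt(95 + (55 - 11*(-25) - 5*(-15) - 15*(-25))) = sqrt(95 + (55 + 275 + 75 + 375)) = sqrt(95 + 780) = sqrt(875) = 5*sqrt(35)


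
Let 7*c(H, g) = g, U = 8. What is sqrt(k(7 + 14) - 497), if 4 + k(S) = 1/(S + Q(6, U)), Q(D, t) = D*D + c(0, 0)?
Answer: 22*I*sqrt(3363)/57 ≈ 22.383*I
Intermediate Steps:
c(H, g) = g/7
Q(D, t) = D**2 (Q(D, t) = D*D + (1/7)*0 = D**2 + 0 = D**2)
k(S) = -4 + 1/(36 + S) (k(S) = -4 + 1/(S + 6**2) = -4 + 1/(S + 36) = -4 + 1/(36 + S))
sqrt(k(7 + 14) - 497) = sqrt((-143 - 4*(7 + 14))/(36 + (7 + 14)) - 497) = sqrt((-143 - 4*21)/(36 + 21) - 497) = sqrt((-143 - 84)/57 - 497) = sqrt((1/57)*(-227) - 497) = sqrt(-227/57 - 497) = sqrt(-28556/57) = 22*I*sqrt(3363)/57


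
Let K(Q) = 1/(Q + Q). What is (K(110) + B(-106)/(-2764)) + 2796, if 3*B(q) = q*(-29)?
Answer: 1274976763/456060 ≈ 2795.6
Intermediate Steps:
B(q) = -29*q/3 (B(q) = (q*(-29))/3 = (-29*q)/3 = -29*q/3)
K(Q) = 1/(2*Q)
(K(110) + B(-106)/(-2764)) + 2796 = ((½)/110 - 29/3*(-106)/(-2764)) + 2796 = ((½)*(1/110) + (3074/3)*(-1/2764)) + 2796 = (1/220 - 1537/4146) + 2796 = -166997/456060 + 2796 = 1274976763/456060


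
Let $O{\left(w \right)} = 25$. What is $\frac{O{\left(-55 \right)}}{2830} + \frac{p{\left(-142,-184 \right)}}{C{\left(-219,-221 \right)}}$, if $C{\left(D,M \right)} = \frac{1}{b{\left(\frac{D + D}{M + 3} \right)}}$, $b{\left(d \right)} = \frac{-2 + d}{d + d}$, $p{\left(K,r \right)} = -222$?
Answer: $- \frac{20577}{41318} \approx -0.49802$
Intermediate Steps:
$b{\left(d \right)} = \frac{-2 + d}{2 d}$
$C{\left(D,M \right)} = \frac{4 D}{\left(-2 + \frac{2 D}{3 + M}\right) \left(3 + M\right)}$ ($C{\left(D,M \right)} = \frac{1}{\frac{1}{2} \frac{1}{\left(D + D\right) \frac{1}{M + 3}} \left(-2 + \frac{D + D}{M + 3}\right)} = \frac{1}{\frac{1}{2} \frac{1}{2 D \frac{1}{3 + M}} \left(-2 + \frac{2 D}{3 + M}\right)} = \frac{1}{\frac{1}{2} \frac{3 + M}{2 D} \left(-2 + \frac{2 D}{3 + M}\right)} = \frac{1}{\frac{1}{4} \frac{1}{D} \left(-2 + \frac{2 D}{3 + M}\right) \left(3 + M\right)} = \frac{4 D}{\left(-2 + \frac{2 D}{3 + M}\right) \left(3 + M\right)}$)
$\frac{O{\left(-55 \right)}}{2830} + \frac{p{\left(-142,-184 \right)}}{C{\left(-219,-221 \right)}} = \frac{25}{2830} - \frac{222}{2 \left(-219\right) \frac{1}{-3 - 219 - -221}} = 25 \cdot \frac{1}{2830} - \frac{222}{2 \left(-219\right) \frac{1}{-3 - 219 + 221}} = \frac{5}{566} - \frac{222}{2 \left(-219\right) \frac{1}{-1}} = \frac{5}{566} - \frac{222}{2 \left(-219\right) \left(-1\right)} = \frac{5}{566} - \frac{222}{438} = \frac{5}{566} - \frac{37}{73} = - \frac{20577}{41318}$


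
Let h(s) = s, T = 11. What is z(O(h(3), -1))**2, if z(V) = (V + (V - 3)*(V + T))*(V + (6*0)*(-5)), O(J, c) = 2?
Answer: 484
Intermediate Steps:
z(V) = V*(V + (-3 + V)*(11 + V)) (z(V) = (V + (V - 3)*(V + 11))*(V + (6*0)*(-5)) = (V + (-3 + V)*(11 + V))*(V + 0*(-5)) = (V + (-3 + V)*(11 + V))*(V + 0) = (V + (-3 + V)*(11 + V))*V = V*(V + (-3 + V)*(11 + V)))
z(O(h(3), -1))**2 = (2*(-33 + 2**2 + 9*2))**2 = (2*(-33 + 4 + 18))**2 = (2*(-11))**2 = (-22)**2 = 484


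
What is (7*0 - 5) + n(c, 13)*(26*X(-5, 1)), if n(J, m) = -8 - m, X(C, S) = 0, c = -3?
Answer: -5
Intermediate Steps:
(7*0 - 5) + n(c, 13)*(26*X(-5, 1)) = (7*0 - 5) + (-8 - 1*13)*(26*0) = (0 - 5) + (-8 - 13)*0 = -5 - 21*0 = -5 + 0 = -5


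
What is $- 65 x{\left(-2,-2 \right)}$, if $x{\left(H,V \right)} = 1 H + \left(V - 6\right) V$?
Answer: $-910$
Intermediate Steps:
$x{\left(H,V \right)} = H + V \left(-6 + V\right)$ ($x{\left(H,V \right)} = H + \left(V - 6\right) V = H + \left(-6 + V\right) V = H + V \left(-6 + V\right)$)
$- 65 x{\left(-2,-2 \right)} = - 65 \left(-2 + \left(-2\right)^{2} - -12\right) = - 65 \left(-2 + 4 + 12\right) = \left(-65\right) 14 = -910$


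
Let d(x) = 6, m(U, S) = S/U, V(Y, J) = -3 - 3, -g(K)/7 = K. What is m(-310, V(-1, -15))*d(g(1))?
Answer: 18/155 ≈ 0.11613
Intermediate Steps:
g(K) = -7*K
V(Y, J) = -6
m(-310, V(-1, -15))*d(g(1)) = -6/(-310)*6 = -6*(-1/310)*6 = (3/155)*6 = 18/155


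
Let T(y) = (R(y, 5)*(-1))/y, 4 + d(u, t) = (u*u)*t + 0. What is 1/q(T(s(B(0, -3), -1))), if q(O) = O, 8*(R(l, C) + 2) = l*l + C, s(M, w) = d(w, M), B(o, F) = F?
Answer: 28/19 ≈ 1.4737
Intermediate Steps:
d(u, t) = -4 + t*u² (d(u, t) = -4 + ((u*u)*t + 0) = -4 + (u²*t + 0) = -4 + (t*u² + 0) = -4 + t*u²)
s(M, w) = -4 + M*w²
R(l, C) = -2 + C/8 + l²/8 (R(l, C) = -2 + (l*l + C)/8 = -2 + (l² + C)/8 = -2 + (C + l²)/8 = -2 + (C/8 + l²/8) = -2 + C/8 + l²/8)
T(y) = (11/8 - y²/8)/y (T(y) = ((-2 + (⅛)*5 + y²/8)*(-1))/y = ((-2 + 5/8 + y²/8)*(-1))/y = ((-11/8 + y²/8)*(-1))/y = (11/8 - y²/8)/y)
1/q(T(s(B(0, -3), -1))) = 1/((11 - (-4 - 3*(-1)²)²)/(8*(-4 - 3*(-1)²))) = 1/((11 - (-4 - 3*1)²)/(8*(-4 - 3*1))) = 1/((11 - (-4 - 3)²)/(8*(-4 - 3))) = 1/((⅛)*(11 - 1*(-7)²)/(-7)) = 1/((⅛)*(-⅐)*(11 - 1*49)) = 1/((⅛)*(-⅐)*(11 - 49)) = 1/((⅛)*(-⅐)*(-38)) = 1/(19/28) = 28/19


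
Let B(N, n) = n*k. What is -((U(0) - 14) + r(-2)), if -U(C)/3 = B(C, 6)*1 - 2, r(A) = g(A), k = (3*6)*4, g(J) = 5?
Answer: 1299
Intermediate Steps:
k = 72 (k = 18*4 = 72)
r(A) = 5
B(N, n) = 72*n (B(N, n) = n*72 = 72*n)
U(C) = -1290 (U(C) = -3*((72*6)*1 - 2) = -3*(432*1 - 2) = -3*(432 - 2) = -3*430 = -1290)
-((U(0) - 14) + r(-2)) = -((-1290 - 14) + 5) = -(-1304 + 5) = -1*(-1299) = 1299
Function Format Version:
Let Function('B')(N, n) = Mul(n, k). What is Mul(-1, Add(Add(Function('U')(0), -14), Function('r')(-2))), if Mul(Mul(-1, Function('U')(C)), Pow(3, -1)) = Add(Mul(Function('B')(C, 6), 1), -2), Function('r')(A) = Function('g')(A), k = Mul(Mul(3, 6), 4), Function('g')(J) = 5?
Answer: 1299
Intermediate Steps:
k = 72 (k = Mul(18, 4) = 72)
Function('r')(A) = 5
Function('B')(N, n) = Mul(72, n) (Function('B')(N, n) = Mul(n, 72) = Mul(72, n))
Function('U')(C) = -1290 (Function('U')(C) = Mul(-3, Add(Mul(Mul(72, 6), 1), -2)) = Mul(-3, Add(Mul(432, 1), -2)) = Mul(-3, Add(432, -2)) = Mul(-3, 430) = -1290)
Mul(-1, Add(Add(Function('U')(0), -14), Function('r')(-2))) = Mul(-1, Add(Add(-1290, -14), 5)) = Mul(-1, Add(-1304, 5)) = Mul(-1, -1299) = 1299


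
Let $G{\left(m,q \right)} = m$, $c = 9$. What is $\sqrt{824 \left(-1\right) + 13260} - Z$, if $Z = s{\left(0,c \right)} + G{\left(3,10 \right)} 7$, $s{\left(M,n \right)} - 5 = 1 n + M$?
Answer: $-35 + 2 \sqrt{3109} \approx 76.517$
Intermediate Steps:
$s{\left(M,n \right)} = 5 + M + n$ ($s{\left(M,n \right)} = 5 + \left(1 n + M\right) = 5 + \left(n + M\right) = 5 + \left(M + n\right) = 5 + M + n$)
$Z = 35$ ($Z = \left(5 + 0 + 9\right) + 3 \cdot 7 = 14 + 21 = 35$)
$\sqrt{824 \left(-1\right) + 13260} - Z = \sqrt{824 \left(-1\right) + 13260} - 35 = \sqrt{-824 + 13260} - 35 = \sqrt{12436} - 35 = 2 \sqrt{3109} - 35 = -35 + 2 \sqrt{3109}$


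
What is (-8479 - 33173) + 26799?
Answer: -14853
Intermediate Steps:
(-8479 - 33173) + 26799 = -41652 + 26799 = -14853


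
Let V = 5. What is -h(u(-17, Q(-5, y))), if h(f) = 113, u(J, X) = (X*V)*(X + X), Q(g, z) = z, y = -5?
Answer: -113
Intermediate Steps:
u(J, X) = 10*X**2 (u(J, X) = (X*5)*(X + X) = (5*X)*(2*X) = 10*X**2)
-h(u(-17, Q(-5, y))) = -1*113 = -113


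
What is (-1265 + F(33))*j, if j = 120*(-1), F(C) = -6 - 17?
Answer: 154560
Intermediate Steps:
F(C) = -23
j = -120
(-1265 + F(33))*j = (-1265 - 23)*(-120) = -1288*(-120) = 154560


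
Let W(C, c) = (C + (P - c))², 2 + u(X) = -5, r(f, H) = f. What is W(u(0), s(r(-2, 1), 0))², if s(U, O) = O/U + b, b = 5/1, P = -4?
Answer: 65536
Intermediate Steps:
u(X) = -7 (u(X) = -2 - 5 = -7)
b = 5 (b = 5*1 = 5)
s(U, O) = 5 + O/U (s(U, O) = O/U + 5 = 5 + O/U)
W(C, c) = (-4 + C - c)² (W(C, c) = (C + (-4 - c))² = (-4 + C - c)²)
W(u(0), s(r(-2, 1), 0))² = ((4 + (5 + 0/(-2)) - 1*(-7))²)² = ((4 + (5 + 0*(-½)) + 7)²)² = ((4 + (5 + 0) + 7)²)² = ((4 + 5 + 7)²)² = (16²)² = 256² = 65536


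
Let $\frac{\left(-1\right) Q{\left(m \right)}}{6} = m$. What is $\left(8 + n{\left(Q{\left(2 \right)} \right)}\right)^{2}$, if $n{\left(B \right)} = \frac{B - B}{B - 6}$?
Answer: $64$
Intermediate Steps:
$Q{\left(m \right)} = - 6 m$
$n{\left(B \right)} = 0$ ($n{\left(B \right)} = \frac{0}{-6 + B} = 0$)
$\left(8 + n{\left(Q{\left(2 \right)} \right)}\right)^{2} = \left(8 + 0\right)^{2} = 8^{2} = 64$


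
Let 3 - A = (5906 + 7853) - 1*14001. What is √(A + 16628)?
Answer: √16873 ≈ 129.90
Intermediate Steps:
A = 245 (A = 3 - ((5906 + 7853) - 1*14001) = 3 - (13759 - 14001) = 3 - 1*(-242) = 3 + 242 = 245)
√(A + 16628) = √(245 + 16628) = √16873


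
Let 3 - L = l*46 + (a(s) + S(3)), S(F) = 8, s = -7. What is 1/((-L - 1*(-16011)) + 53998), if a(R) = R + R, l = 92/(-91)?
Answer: 91/6365768 ≈ 1.4295e-5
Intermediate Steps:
l = -92/91 (l = 92*(-1/91) = -92/91 ≈ -1.0110)
a(R) = 2*R
L = 5051/91 (L = 3 - (-92/91*46 + (2*(-7) + 8)) = 3 - (-4232/91 + (-14 + 8)) = 3 - (-4232/91 - 6) = 3 - 1*(-4778/91) = 3 + 4778/91 = 5051/91 ≈ 55.505)
1/((-L - 1*(-16011)) + 53998) = 1/((-1*5051/91 - 1*(-16011)) + 53998) = 1/((-5051/91 + 16011) + 53998) = 1/(1451950/91 + 53998) = 1/(6365768/91) = 91/6365768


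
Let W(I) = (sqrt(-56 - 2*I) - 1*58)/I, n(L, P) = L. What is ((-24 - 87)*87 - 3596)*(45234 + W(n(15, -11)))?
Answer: -8991524356/15 - 13253*I*sqrt(86)/15 ≈ -5.9944e+8 - 8193.5*I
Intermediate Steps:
W(I) = (-58 + sqrt(-56 - 2*I))/I (W(I) = (sqrt(-56 - 2*I) - 58)/I = (-58 + sqrt(-56 - 2*I))/I)
((-24 - 87)*87 - 3596)*(45234 + W(n(15, -11))) = ((-24 - 87)*87 - 3596)*(45234 + (-58 + sqrt(-56 - 2*15))/15) = (-111*87 - 3596)*(45234 + (-58 + sqrt(-56 - 30))/15) = (-9657 - 3596)*(45234 + (-58 + sqrt(-86))/15) = -13253*(45234 + (-58 + I*sqrt(86))/15) = -13253*(45234 + (-58/15 + I*sqrt(86)/15)) = -13253*(678452/15 + I*sqrt(86)/15) = -8991524356/15 - 13253*I*sqrt(86)/15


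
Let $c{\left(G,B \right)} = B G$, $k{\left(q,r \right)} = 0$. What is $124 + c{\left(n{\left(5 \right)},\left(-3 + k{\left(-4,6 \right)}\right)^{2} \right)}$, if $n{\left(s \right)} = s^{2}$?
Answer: $349$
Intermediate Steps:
$124 + c{\left(n{\left(5 \right)},\left(-3 + k{\left(-4,6 \right)}\right)^{2} \right)} = 124 + \left(-3 + 0\right)^{2} \cdot 5^{2} = 124 + \left(-3\right)^{2} \cdot 25 = 124 + 9 \cdot 25 = 124 + 225 = 349$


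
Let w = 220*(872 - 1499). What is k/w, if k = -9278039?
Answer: 9278039/137940 ≈ 67.261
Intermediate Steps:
w = -137940 (w = 220*(-627) = -137940)
k/w = -9278039/(-137940) = -9278039*(-1/137940) = 9278039/137940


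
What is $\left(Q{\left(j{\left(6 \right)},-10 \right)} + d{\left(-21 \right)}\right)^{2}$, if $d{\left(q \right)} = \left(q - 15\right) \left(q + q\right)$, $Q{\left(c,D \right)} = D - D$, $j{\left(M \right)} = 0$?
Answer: $2286144$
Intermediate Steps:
$Q{\left(c,D \right)} = 0$
$d{\left(q \right)} = 2 q \left(-15 + q\right)$ ($d{\left(q \right)} = \left(-15 + q\right) 2 q = 2 q \left(-15 + q\right)$)
$\left(Q{\left(j{\left(6 \right)},-10 \right)} + d{\left(-21 \right)}\right)^{2} = \left(0 + 2 \left(-21\right) \left(-15 - 21\right)\right)^{2} = \left(0 + 2 \left(-21\right) \left(-36\right)\right)^{2} = \left(0 + 1512\right)^{2} = 1512^{2} = 2286144$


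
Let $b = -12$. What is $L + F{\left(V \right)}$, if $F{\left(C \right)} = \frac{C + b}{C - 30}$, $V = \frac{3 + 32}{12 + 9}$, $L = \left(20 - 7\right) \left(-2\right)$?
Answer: $- \frac{2179}{85} \approx -25.635$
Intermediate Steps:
$L = -26$ ($L = 13 \left(-2\right) = -26$)
$V = \frac{5}{3}$ ($V = \frac{35}{21} = 35 \cdot \frac{1}{21} = \frac{5}{3} \approx 1.6667$)
$F{\left(C \right)} = \frac{-12 + C}{-30 + C}$ ($F{\left(C \right)} = \frac{C - 12}{C - 30} = \frac{-12 + C}{-30 + C}$)
$L + F{\left(V \right)} = -26 + \frac{-12 + \frac{5}{3}}{-30 + \frac{5}{3}} = -26 + \frac{1}{- \frac{85}{3}} \left(- \frac{31}{3}\right) = -26 - - \frac{31}{85} = -26 + \frac{31}{85} = - \frac{2179}{85}$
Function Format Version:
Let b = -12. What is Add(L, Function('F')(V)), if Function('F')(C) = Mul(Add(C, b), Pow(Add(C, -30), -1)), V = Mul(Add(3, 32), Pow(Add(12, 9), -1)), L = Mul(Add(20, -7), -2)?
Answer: Rational(-2179, 85) ≈ -25.635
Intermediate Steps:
L = -26 (L = Mul(13, -2) = -26)
V = Rational(5, 3) (V = Mul(35, Pow(21, -1)) = Mul(35, Rational(1, 21)) = Rational(5, 3) ≈ 1.6667)
Function('F')(C) = Mul(Pow(Add(-30, C), -1), Add(-12, C)) (Function('F')(C) = Mul(Add(C, -12), Pow(Add(C, -30), -1)) = Mul(Add(-12, C), Pow(Add(-30, C), -1)) = Mul(Pow(Add(-30, C), -1), Add(-12, C)))
Add(L, Function('F')(V)) = Add(-26, Mul(Pow(Add(-30, Rational(5, 3)), -1), Add(-12, Rational(5, 3)))) = Add(-26, Mul(Pow(Rational(-85, 3), -1), Rational(-31, 3))) = Add(-26, Mul(Rational(-3, 85), Rational(-31, 3))) = Add(-26, Rational(31, 85)) = Rational(-2179, 85)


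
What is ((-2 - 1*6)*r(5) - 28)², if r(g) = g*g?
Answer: 51984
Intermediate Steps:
r(g) = g²
((-2 - 1*6)*r(5) - 28)² = ((-2 - 1*6)*5² - 28)² = ((-2 - 6)*25 - 28)² = (-8*25 - 28)² = (-200 - 28)² = (-228)² = 51984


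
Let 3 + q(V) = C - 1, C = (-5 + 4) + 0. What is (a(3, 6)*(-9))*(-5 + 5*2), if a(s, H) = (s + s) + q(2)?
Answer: -45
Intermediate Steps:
C = -1 (C = -1 + 0 = -1)
q(V) = -5 (q(V) = -3 + (-1 - 1) = -3 - 2 = -5)
a(s, H) = -5 + 2*s (a(s, H) = (s + s) - 5 = 2*s - 5 = -5 + 2*s)
(a(3, 6)*(-9))*(-5 + 5*2) = ((-5 + 2*3)*(-9))*(-5 + 5*2) = ((-5 + 6)*(-9))*(-5 + 10) = (1*(-9))*5 = -9*5 = -45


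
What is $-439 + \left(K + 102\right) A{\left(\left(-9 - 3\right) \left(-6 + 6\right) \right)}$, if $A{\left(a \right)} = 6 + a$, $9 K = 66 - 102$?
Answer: $149$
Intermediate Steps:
$K = -4$ ($K = \frac{66 - 102}{9} = \frac{1}{9} \left(-36\right) = -4$)
$-439 + \left(K + 102\right) A{\left(\left(-9 - 3\right) \left(-6 + 6\right) \right)} = -439 + \left(-4 + 102\right) \left(6 + \left(-9 - 3\right) \left(-6 + 6\right)\right) = -439 + 98 \left(6 - 0\right) = -439 + 98 \left(6 + 0\right) = -439 + 98 \cdot 6 = -439 + 588 = 149$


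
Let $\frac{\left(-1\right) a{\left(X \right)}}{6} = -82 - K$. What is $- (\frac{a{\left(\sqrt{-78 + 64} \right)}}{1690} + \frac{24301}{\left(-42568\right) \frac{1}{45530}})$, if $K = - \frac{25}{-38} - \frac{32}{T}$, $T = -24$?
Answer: $\frac{1776344203485}{68342924} \approx 25992.0$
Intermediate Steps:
$K = \frac{227}{114}$ ($K = - \frac{25}{-38} - \frac{32}{-24} = \left(-25\right) \left(- \frac{1}{38}\right) - - \frac{4}{3} = \frac{25}{38} + \frac{4}{3} = \frac{227}{114} \approx 1.9912$)
$a{\left(X \right)} = \frac{9575}{19}$ ($a{\left(X \right)} = - 6 \left(-82 - \frac{227}{114}\right) = \left(-6\right) \left(- \frac{9575}{114}\right) = \frac{9575}{19}$)
$- (\frac{a{\left(\sqrt{-78 + 64} \right)}}{1690} + \frac{24301}{\left(-42568\right) \frac{1}{45530}}) = - (\frac{9575}{19 \cdot 1690} + \frac{24301}{\left(-42568\right) \frac{1}{45530}}) = - (\frac{9575}{19} \cdot \frac{1}{1690} + \frac{24301}{\left(-42568\right) \frac{1}{45530}}) = - (\frac{1915}{6422} + \frac{24301}{- \frac{21284}{22765}}) = - (\frac{1915}{6422} + 24301 \left(- \frac{22765}{21284}\right)) = - (\frac{1915}{6422} - \frac{553212265}{21284}) = \left(-1\right) \left(- \frac{1776344203485}{68342924}\right) = \frac{1776344203485}{68342924}$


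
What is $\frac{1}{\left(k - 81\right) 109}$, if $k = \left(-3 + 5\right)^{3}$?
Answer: $- \frac{1}{7957} \approx -0.00012568$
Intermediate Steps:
$k = 8$ ($k = 2^{3} = 8$)
$\frac{1}{\left(k - 81\right) 109} = \frac{1}{\left(8 - 81\right) 109} = \frac{1}{\left(-73\right) 109} = \frac{1}{-7957} = - \frac{1}{7957}$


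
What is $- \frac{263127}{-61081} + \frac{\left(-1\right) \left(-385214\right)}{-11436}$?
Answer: $- \frac{10260067981}{349261158} \approx -29.376$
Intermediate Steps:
$- \frac{263127}{-61081} + \frac{\left(-1\right) \left(-385214\right)}{-11436} = \left(-263127\right) \left(- \frac{1}{61081}\right) + 385214 \left(- \frac{1}{11436}\right) = \frac{263127}{61081} - \frac{192607}{5718} = - \frac{10260067981}{349261158}$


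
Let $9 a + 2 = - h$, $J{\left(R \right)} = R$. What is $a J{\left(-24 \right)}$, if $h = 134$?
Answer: $\frac{1088}{3} \approx 362.67$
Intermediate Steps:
$a = - \frac{136}{9}$ ($a = - \frac{2}{9} + \frac{\left(-1\right) 134}{9} = - \frac{2}{9} + \frac{1}{9} \left(-134\right) = - \frac{2}{9} - \frac{134}{9} = - \frac{136}{9} \approx -15.111$)
$a J{\left(-24 \right)} = \left(- \frac{136}{9}\right) \left(-24\right) = \frac{1088}{3}$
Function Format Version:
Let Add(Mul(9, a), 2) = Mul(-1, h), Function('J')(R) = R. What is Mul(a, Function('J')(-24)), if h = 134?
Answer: Rational(1088, 3) ≈ 362.67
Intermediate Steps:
a = Rational(-136, 9) (a = Add(Rational(-2, 9), Mul(Rational(1, 9), Mul(-1, 134))) = Add(Rational(-2, 9), Mul(Rational(1, 9), -134)) = Add(Rational(-2, 9), Rational(-134, 9)) = Rational(-136, 9) ≈ -15.111)
Mul(a, Function('J')(-24)) = Mul(Rational(-136, 9), -24) = Rational(1088, 3)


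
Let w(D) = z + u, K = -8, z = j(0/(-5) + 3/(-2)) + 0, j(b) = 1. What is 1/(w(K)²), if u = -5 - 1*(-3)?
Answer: 1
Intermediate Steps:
z = 1 (z = 1 + 0 = 1)
u = -2 (u = -5 + 3 = -2)
w(D) = -1 (w(D) = 1 - 2 = -1)
1/(w(K)²) = 1/((-1)²) = 1/1 = 1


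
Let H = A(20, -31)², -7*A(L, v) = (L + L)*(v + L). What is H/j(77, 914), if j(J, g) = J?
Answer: 17600/343 ≈ 51.312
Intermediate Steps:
A(L, v) = -2*L*(L + v)/7 (A(L, v) = -(L + L)*(v + L)/7 = -2*L*(L + v)/7)
H = 193600/49 (H = (-2/7*20*(20 - 31))² = (-2/7*20*(-11))² = (440/7)² = 193600/49 ≈ 3951.0)
H/j(77, 914) = (193600/49)/77 = (193600/49)*(1/77) = 17600/343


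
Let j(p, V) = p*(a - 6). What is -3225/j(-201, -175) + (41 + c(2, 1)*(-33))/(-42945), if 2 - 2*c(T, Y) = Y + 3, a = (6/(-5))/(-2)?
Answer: -76987747/25895835 ≈ -2.9730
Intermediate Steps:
a = ⅗ (a = (6*(-⅕))*(-½) = -6/5*(-½) = ⅗ ≈ 0.60000)
c(T, Y) = -½ - Y/2 (c(T, Y) = 1 - (Y + 3)/2 = 1 - (3 + Y)/2 = 1 + (-3/2 - Y/2) = -½ - Y/2)
j(p, V) = -27*p/5 (j(p, V) = p*(⅗ - 6) = p*(-27/5) = -27*p/5)
-3225/j(-201, -175) + (41 + c(2, 1)*(-33))/(-42945) = -3225/((-27/5*(-201))) + (41 + (-½ - ½*1)*(-33))/(-42945) = -3225/5427/5 + (41 + (-½ - ½)*(-33))*(-1/42945) = -3225*5/5427 + (41 - 1*(-33))*(-1/42945) = -5375/1809 + (41 + 33)*(-1/42945) = -5375/1809 + 74*(-1/42945) = -5375/1809 - 74/42945 = -76987747/25895835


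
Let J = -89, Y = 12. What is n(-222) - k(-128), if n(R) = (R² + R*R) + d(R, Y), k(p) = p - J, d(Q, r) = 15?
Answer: 98622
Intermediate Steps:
k(p) = 89 + p (k(p) = p - 1*(-89) = p + 89 = 89 + p)
n(R) = 15 + 2*R² (n(R) = (R² + R*R) + 15 = (R² + R²) + 15 = 2*R² + 15 = 15 + 2*R²)
n(-222) - k(-128) = (15 + 2*(-222)²) - (89 - 128) = (15 + 2*49284) - 1*(-39) = (15 + 98568) + 39 = 98583 + 39 = 98622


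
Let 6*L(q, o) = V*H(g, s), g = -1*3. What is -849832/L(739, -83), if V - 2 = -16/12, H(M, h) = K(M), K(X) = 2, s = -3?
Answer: -3824244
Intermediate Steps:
g = -3
H(M, h) = 2
V = 2/3 (V = 2 - 16/12 = 2 - 16*1/12 = 2 - 4/3 = 2/3 ≈ 0.66667)
L(q, o) = 2/9 (L(q, o) = ((2/3)*2)/6 = (1/6)*(4/3) = 2/9)
-849832/L(739, -83) = -849832/2/9 = -849832*9/2 = -3824244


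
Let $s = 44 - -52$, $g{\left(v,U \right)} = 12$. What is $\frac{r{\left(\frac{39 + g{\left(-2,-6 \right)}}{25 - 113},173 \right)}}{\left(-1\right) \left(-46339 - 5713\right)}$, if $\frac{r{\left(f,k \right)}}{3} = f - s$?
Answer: $- \frac{25497}{4580576} \approx -0.0055663$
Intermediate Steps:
$s = 96$ ($s = 44 + 52 = 96$)
$r{\left(f,k \right)} = -288 + 3 f$ ($r{\left(f,k \right)} = 3 \left(f - 96\right) = 3 \left(-96 + f\right) = -288 + 3 f$)
$\frac{r{\left(\frac{39 + g{\left(-2,-6 \right)}}{25 - 113},173 \right)}}{\left(-1\right) \left(-46339 - 5713\right)} = \frac{-288 + 3 \frac{39 + 12}{25 - 113}}{\left(-1\right) \left(-46339 - 5713\right)} = \frac{-288 + 3 \frac{51}{-88}}{\left(-1\right) \left(-52052\right)} = \frac{-288 + 3 \cdot 51 \left(- \frac{1}{88}\right)}{52052} = \left(-288 + 3 \left(- \frac{51}{88}\right)\right) \frac{1}{52052} = \left(-288 - \frac{153}{88}\right) \frac{1}{52052} = \left(- \frac{25497}{88}\right) \frac{1}{52052} = - \frac{25497}{4580576}$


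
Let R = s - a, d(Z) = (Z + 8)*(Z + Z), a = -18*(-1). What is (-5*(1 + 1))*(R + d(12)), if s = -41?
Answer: -4210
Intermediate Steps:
a = 18
d(Z) = 2*Z*(8 + Z) (d(Z) = (8 + Z)*(2*Z) = 2*Z*(8 + Z))
R = -59 (R = -41 - 1*18 = -41 - 18 = -59)
(-5*(1 + 1))*(R + d(12)) = (-5*(1 + 1))*(-59 + 2*12*(8 + 12)) = (-5*2)*(-59 + 2*12*20) = -10*(-59 + 480) = -10*421 = -4210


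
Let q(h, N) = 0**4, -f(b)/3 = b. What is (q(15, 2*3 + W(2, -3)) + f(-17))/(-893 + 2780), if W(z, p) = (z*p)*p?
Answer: 1/37 ≈ 0.027027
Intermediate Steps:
f(b) = -3*b
W(z, p) = z*p**2 (W(z, p) = (p*z)*p = z*p**2)
q(h, N) = 0
(q(15, 2*3 + W(2, -3)) + f(-17))/(-893 + 2780) = (0 - 3*(-17))/(-893 + 2780) = (0 + 51)/1887 = 51*(1/1887) = 1/37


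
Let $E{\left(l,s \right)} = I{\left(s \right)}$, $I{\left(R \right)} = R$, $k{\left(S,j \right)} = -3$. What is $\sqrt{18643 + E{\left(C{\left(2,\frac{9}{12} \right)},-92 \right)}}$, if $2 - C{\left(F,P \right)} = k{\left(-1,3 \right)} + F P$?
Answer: $\sqrt{18551} \approx 136.2$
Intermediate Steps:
$C{\left(F,P \right)} = 5 - F P$ ($C{\left(F,P \right)} = 2 - \left(-3 + F P\right) = 5 - F P$)
$E{\left(l,s \right)} = s$
$\sqrt{18643 + E{\left(C{\left(2,\frac{9}{12} \right)},-92 \right)}} = \sqrt{18643 - 92} = \sqrt{18551}$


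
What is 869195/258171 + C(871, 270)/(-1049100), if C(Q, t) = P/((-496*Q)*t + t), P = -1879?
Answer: 35454832836238873897/10530904628082735000 ≈ 3.3667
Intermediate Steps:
C(Q, t) = -1879/(t - 496*Q*t) (C(Q, t) = -1879/((-496*Q)*t + t) = -1879/(-496*Q*t + t) = -1879/(t - 496*Q*t))
869195/258171 + C(871, 270)/(-1049100) = 869195/258171 + (1879/(270*(-1 + 496*871)))/(-1049100) = 869195*(1/258171) + (1879*(1/270)/(-1 + 432016))*(-1/1049100) = 869195/258171 + (1879*(1/270)/432015)*(-1/1049100) = 869195/258171 + (1879*(1/270)*(1/432015))*(-1/1049100) = 869195/258171 + (1879/116644050)*(-1/1049100) = 869195/258171 - 1879/122371272855000 = 35454832836238873897/10530904628082735000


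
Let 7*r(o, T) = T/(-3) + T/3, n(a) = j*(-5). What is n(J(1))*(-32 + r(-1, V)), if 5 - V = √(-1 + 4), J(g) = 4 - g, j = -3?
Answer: -480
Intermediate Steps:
n(a) = 15 (n(a) = -3*(-5) = 15)
V = 5 - √3 (V = 5 - √(-1 + 4) = 5 - √3 ≈ 3.2679)
r(o, T) = 0 (r(o, T) = (T/(-3) + T/3)/7 = (T*(-⅓) + T*(⅓))/7 = (-T/3 + T/3)/7 = (⅐)*0 = 0)
n(J(1))*(-32 + r(-1, V)) = 15*(-32 + 0) = 15*(-32) = -480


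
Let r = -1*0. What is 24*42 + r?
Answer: 1008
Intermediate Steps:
r = 0
24*42 + r = 24*42 + 0 = 1008 + 0 = 1008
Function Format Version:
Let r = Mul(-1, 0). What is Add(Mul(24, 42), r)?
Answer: 1008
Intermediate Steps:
r = 0
Add(Mul(24, 42), r) = Add(Mul(24, 42), 0) = Add(1008, 0) = 1008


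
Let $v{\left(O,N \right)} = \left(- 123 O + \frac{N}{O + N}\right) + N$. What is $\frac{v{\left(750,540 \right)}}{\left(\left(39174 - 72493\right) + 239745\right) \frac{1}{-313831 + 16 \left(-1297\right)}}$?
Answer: $\frac{15342233436}{103213} \approx 1.4865 \cdot 10^{5}$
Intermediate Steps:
$v{\left(O,N \right)} = N - 123 O + \frac{N}{N + O}$ ($v{\left(O,N \right)} = \left(- 123 O + \frac{N}{N + O}\right) + N = N - 123 O + \frac{N}{N + O}$)
$\frac{v{\left(750,540 \right)}}{\left(\left(39174 - 72493\right) + 239745\right) \frac{1}{-313831 + 16 \left(-1297\right)}} = \frac{\frac{1}{540 + 750} \left(540 + 540^{2} - 123 \cdot 750^{2} - 65880 \cdot 750\right)}{\left(\left(39174 - 72493\right) + 239745\right) \frac{1}{-313831 + 16 \left(-1297\right)}} = \frac{\frac{1}{1290} \left(540 + 291600 - 69187500 - 49410000\right)}{\left(-33319 + 239745\right) \frac{1}{-313831 - 20752}} = \frac{\frac{1}{1290} \left(540 + 291600 - 69187500 - 49410000\right)}{206426 \frac{1}{-334583}} = \frac{\frac{1}{1290} \left(-118305360\right)}{206426 \left(- \frac{1}{334583}\right)} = - \frac{3943512}{43 \left(- \frac{206426}{334583}\right)} = \left(- \frac{3943512}{43}\right) \left(- \frac{334583}{206426}\right) = \frac{15342233436}{103213}$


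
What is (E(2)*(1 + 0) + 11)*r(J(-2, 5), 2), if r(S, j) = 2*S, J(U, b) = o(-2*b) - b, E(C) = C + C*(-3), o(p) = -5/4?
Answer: -175/2 ≈ -87.500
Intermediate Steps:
o(p) = -5/4 (o(p) = -5*¼ = -5/4)
E(C) = -2*C (E(C) = C - 3*C = -2*C)
J(U, b) = -5/4 - b
(E(2)*(1 + 0) + 11)*r(J(-2, 5), 2) = ((-2*2)*(1 + 0) + 11)*(2*(-5/4 - 1*5)) = (-4*1 + 11)*(2*(-5/4 - 5)) = (-4 + 11)*(2*(-25/4)) = 7*(-25/2) = -175/2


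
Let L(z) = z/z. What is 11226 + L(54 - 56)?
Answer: 11227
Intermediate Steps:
L(z) = 1
11226 + L(54 - 56) = 11226 + 1 = 11227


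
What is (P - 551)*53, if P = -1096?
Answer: -87291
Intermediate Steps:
(P - 551)*53 = (-1096 - 551)*53 = -1647*53 = -87291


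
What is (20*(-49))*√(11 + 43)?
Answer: -2940*√6 ≈ -7201.5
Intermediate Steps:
(20*(-49))*√(11 + 43) = -2940*√6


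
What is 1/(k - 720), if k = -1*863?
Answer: -1/1583 ≈ -0.00063171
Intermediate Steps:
k = -863
1/(k - 720) = 1/(-863 - 720) = 1/(-1583) = -1/1583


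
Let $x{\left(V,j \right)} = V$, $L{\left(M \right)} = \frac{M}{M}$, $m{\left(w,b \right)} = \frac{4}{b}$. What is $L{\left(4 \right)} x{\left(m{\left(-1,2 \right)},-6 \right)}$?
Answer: $2$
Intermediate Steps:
$L{\left(M \right)} = 1$
$L{\left(4 \right)} x{\left(m{\left(-1,2 \right)},-6 \right)} = 1 \cdot \frac{4}{2} = 1 \cdot 4 \cdot \frac{1}{2} = 1 \cdot 2 = 2$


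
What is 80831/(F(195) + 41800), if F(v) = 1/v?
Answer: 15762045/8151001 ≈ 1.9338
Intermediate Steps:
80831/(F(195) + 41800) = 80831/(1/195 + 41800) = 80831/(8151001/195) = 80831*(195/8151001) = 15762045/8151001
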